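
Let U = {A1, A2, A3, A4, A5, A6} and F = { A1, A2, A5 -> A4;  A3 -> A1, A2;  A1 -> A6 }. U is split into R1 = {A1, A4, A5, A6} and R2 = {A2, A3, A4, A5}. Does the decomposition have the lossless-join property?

Common attributes: R1 ∩ R2 = {A4, A5}.
No dependency enlarges {A4, A5}, so (A4, A5)⁺ = {A4, A5}.
The closure contains neither all of R1 = {A1, A4, A5, A6} nor all of R2 = {A2, A3, A4, A5}, so the common attributes are not a superkey of either fragment. The join is lossy.

No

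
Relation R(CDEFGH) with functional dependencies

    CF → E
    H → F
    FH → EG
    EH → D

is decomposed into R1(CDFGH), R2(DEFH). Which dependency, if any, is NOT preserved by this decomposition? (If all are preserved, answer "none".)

Check CF → E: no single fragment contains all of {CEF}, and the restricted closure of {CF} across the fragments never reaches {E}.
H → F is preserved.
FH → EG is preserved.
EH → D is preserved.

CF → E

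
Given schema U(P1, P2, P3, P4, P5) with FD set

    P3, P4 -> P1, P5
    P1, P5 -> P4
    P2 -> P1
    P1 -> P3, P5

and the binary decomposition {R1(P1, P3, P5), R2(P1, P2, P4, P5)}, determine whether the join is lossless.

Common attributes: R1 ∩ R2 = {P1, P5}.
Closure of {P1, P5}: P1, P5 → P4 applies, adding P4; P1 → P3, P5 applies, adding P3. So (P1, P5)⁺ = {P1, P3, P4, P5}.
This closure contains every attribute of R1, so R1 ∩ R2 → R1. The join is lossless.

Yes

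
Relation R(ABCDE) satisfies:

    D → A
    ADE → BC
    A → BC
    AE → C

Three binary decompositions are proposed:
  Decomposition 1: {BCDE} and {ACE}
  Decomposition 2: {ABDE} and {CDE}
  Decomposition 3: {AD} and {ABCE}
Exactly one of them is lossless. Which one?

Decomposition 1: common = {CE}, closure = {CE} → lossy.
Decomposition 2: common = {DE}, closure = {ABCDE} → lossless.
Decomposition 3: common = {A}, closure = {ABC} → lossy.

Decomposition 2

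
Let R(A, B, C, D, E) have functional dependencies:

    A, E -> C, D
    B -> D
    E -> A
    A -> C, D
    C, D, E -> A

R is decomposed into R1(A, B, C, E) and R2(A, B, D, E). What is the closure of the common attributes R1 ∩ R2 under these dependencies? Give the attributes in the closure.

A, B, C, D, E

R1 ∩ R2 = {A, B, E}.
A, E → C, D applies, adding C, D
Closure: {A, B, C, D, E}.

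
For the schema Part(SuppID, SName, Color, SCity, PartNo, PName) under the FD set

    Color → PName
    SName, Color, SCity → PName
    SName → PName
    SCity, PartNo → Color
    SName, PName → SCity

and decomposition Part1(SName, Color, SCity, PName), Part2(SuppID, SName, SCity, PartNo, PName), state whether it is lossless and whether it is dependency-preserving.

lossy and not dependency-preserving

Lossless test: (SName, SCity, PName)⁺ = {SName, SCity, PName}, which is a superkey of neither fragment — lossy.
Dependency preservation: the restricted closure of {SCity, PartNo} across the fragments never reaches {Color}, so SCity, PartNo → Color cannot be enforced without a join — not preserved.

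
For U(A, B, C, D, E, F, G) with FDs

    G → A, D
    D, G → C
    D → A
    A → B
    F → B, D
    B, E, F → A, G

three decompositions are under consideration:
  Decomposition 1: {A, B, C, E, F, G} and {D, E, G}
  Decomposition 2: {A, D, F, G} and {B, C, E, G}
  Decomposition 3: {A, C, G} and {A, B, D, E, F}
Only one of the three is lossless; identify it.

Decomposition 1: common = {E, G}, closure = {A, B, C, D, E, G} → lossless.
Decomposition 2: common = {G}, closure = {A, B, C, D, G} → lossy.
Decomposition 3: common = {A}, closure = {A, B} → lossy.

Decomposition 1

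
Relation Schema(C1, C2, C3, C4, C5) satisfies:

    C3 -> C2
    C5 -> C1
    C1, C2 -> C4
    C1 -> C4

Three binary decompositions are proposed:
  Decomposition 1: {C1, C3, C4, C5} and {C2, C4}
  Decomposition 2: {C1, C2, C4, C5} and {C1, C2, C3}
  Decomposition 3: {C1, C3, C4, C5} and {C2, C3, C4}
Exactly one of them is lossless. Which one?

Decomposition 3

Decomposition 1: common = {C4}, closure = {C4} → lossy.
Decomposition 2: common = {C1, C2}, closure = {C1, C2, C4} → lossy.
Decomposition 3: common = {C3, C4}, closure = {C2, C3, C4} → lossless.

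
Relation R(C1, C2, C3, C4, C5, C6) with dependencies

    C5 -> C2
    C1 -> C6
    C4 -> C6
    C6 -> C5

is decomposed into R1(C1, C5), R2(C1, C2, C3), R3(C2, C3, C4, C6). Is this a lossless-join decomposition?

No

Chase test. Columns are C1, C2, C3, C4, C5, C6; row i has aⱼ where attribute j ∈ Ri, else bᵢⱼ.
Initial tableau (one row per fragment):
  row 1: a1 b12 b13 b14 a5 b16
  row 2: a1 a2 a3 b24 b25 b26
  row 3: b31 a2 a3 a4 b35 a6
Rows 1 and 2 agree on C1; apply C1→C6 and equate their C6 entries.
Rows 1 and 2 agree on C6; apply C6→C5 and equate their C5 entries.
Rows 1 and 2 agree on C5; apply C5→C2 and equate their C2 entries.
No row becomes fully distinguished — the join is lossy.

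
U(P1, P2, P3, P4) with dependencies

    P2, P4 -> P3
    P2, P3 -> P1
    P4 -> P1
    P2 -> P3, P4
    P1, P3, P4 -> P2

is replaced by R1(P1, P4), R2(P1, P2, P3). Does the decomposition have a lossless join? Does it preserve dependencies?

Lossless test: (P1)⁺ = {P1}, which is a superkey of neither fragment — lossy.
Dependency preservation: the restricted closure of {P2} across the fragments never reaches {P3, P4}, so P2 → P3, P4 cannot be enforced without a join — not preserved.

lossy and not dependency-preserving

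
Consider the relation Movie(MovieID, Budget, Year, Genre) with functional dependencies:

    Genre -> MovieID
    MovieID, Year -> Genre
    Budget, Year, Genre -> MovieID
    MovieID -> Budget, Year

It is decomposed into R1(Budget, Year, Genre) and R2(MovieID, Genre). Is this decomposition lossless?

Yes

Common attributes: R1 ∩ R2 = {Genre}.
Closure of {Genre}: Genre → MovieID applies, adding MovieID; MovieID → Budget, Year applies, adding Budget, Year. So (Genre)⁺ = {MovieID, Budget, Year, Genre}.
This closure contains every attribute of R1, so R1 ∩ R2 → R1. The join is lossless.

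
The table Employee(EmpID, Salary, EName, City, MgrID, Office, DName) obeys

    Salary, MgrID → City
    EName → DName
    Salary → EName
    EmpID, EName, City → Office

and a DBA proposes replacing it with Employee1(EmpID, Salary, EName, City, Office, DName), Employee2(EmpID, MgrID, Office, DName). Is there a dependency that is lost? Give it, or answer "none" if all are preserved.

Salary, MgrID → City

Check Salary, MgrID → City: no single fragment contains all of {Salary, City, MgrID}, and the restricted closure of {Salary, MgrID} across the fragments never reaches {City}.
EName → DName is preserved.
Salary → EName is preserved.
EmpID, EName, City → Office is preserved.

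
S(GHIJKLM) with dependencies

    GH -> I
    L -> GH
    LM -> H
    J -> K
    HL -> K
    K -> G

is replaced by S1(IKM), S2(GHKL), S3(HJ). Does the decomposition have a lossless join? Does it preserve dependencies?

Lossless test (chase): Rows 1 and 2 agree on K; apply K→G and equate their G entries. No row becomes fully distinguished — the join is lossy.
Dependency preservation: the restricted closure of {GH} across the fragments never reaches {I}, so GH → I cannot be enforced without a join — not preserved.

lossy and not dependency-preserving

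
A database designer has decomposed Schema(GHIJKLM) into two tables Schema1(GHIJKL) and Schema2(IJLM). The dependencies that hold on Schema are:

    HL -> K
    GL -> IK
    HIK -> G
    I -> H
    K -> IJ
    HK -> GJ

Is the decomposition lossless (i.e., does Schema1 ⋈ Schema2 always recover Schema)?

Yes

Common attributes: Schema1 ∩ Schema2 = {IJL}.
Closure of {IJL}: I → H applies, adding H; HL → K applies, adding K; HIK → G applies, adding G. So (IJL)⁺ = {GHIJKL}.
This closure contains every attribute of Schema1, so Schema1 ∩ Schema2 → Schema1. The join is lossless.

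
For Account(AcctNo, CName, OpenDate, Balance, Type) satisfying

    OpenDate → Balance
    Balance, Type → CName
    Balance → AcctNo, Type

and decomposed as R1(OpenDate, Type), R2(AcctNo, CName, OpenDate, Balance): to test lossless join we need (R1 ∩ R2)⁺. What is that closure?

AcctNo, CName, OpenDate, Balance, Type

R1 ∩ R2 = {OpenDate}.
OpenDate → Balance applies, adding Balance
Balance → AcctNo, Type applies, adding AcctNo, Type
Balance, Type → CName applies, adding CName
Closure: {AcctNo, CName, OpenDate, Balance, Type}.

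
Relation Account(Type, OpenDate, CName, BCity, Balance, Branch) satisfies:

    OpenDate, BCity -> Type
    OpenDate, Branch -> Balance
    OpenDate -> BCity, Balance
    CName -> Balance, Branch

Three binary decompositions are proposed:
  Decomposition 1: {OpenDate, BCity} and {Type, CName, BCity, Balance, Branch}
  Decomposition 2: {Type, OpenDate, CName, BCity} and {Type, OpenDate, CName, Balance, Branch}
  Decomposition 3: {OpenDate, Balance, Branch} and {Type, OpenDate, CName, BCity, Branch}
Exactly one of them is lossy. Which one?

Decomposition 1: common = {BCity}, closure = {BCity} → lossy.
Decomposition 2: common = {Type, OpenDate, CName}, closure = {Type, OpenDate, CName, BCity, Balance, Branch} → lossless.
Decomposition 3: common = {OpenDate, Branch}, closure = {Type, OpenDate, BCity, Balance, Branch} → lossless.

Decomposition 1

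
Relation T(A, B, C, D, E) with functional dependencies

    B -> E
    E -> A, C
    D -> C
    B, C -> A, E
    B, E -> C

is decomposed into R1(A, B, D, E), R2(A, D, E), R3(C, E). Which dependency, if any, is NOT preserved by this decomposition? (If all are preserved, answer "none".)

Check D → C: no single fragment contains all of {C, D}, and the restricted closure of {D} across the fragments never reaches {C}.
B → E is preserved.
E → A, C is preserved.
B, C → A, E is preserved.
B, E → C is preserved.

D -> C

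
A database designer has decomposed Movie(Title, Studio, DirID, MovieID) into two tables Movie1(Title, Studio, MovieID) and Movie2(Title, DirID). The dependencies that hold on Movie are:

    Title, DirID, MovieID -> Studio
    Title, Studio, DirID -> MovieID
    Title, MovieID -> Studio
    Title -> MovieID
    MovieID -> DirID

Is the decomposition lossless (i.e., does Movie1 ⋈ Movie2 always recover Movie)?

Common attributes: Movie1 ∩ Movie2 = {Title}.
Closure of {Title}: Title → MovieID applies, adding MovieID; MovieID → DirID applies, adding DirID; Title, DirID, MovieID → Studio applies, adding Studio. So (Title)⁺ = {Title, Studio, DirID, MovieID}.
This closure contains every attribute of Movie1, so Movie1 ∩ Movie2 → Movie1. The join is lossless.

Yes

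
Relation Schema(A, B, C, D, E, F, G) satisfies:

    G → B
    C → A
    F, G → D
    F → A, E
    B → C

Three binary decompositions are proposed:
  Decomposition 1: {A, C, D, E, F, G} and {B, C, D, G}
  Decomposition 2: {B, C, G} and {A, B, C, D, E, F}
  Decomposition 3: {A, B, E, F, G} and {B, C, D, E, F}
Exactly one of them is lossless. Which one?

Decomposition 1: common = {C, D, G}, closure = {A, B, C, D, G} → lossless.
Decomposition 2: common = {B, C}, closure = {A, B, C} → lossy.
Decomposition 3: common = {B, E, F}, closure = {A, B, C, E, F} → lossy.

Decomposition 1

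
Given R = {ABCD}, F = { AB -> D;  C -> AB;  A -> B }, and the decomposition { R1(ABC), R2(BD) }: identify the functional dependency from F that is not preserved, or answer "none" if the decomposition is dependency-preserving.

AB -> D

Check AB → D: no single fragment contains all of {ABD}, and the restricted closure of {AB} across the fragments never reaches {D}.
C → AB is preserved.
A → B is preserved.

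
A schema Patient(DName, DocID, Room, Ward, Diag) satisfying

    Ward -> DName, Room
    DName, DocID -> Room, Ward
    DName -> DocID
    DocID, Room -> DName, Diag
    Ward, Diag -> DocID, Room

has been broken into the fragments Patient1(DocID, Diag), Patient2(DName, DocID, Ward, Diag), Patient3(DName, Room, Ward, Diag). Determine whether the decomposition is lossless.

Yes

Chase test. Columns are DName, DocID, Room, Ward, Diag; row i has aⱼ where attribute j ∈ Patienti, else bᵢⱼ.
Initial tableau (one row per fragment):
  row 1: b11 a2 b13 b14 a5
  row 2: a1 a2 b23 a4 a5
  row 3: a1 b32 a3 a4 a5
Rows 2 and 3 agree on Ward; apply Ward→DName, Room and equate their DName, Room entries.
Rows 2 and 3 agree on DName; apply DName→DocID and equate their DocID entries.
Row 2 is now all distinguished symbols — the join is lossless.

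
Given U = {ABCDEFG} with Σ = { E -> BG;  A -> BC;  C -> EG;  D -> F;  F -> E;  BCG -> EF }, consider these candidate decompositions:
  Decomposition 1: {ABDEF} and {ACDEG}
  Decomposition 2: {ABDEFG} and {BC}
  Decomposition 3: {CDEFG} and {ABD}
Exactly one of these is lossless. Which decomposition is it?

Decomposition 1: common = {ADE}, closure = {ABCDEFG} → lossless.
Decomposition 2: common = {B}, closure = {B} → lossy.
Decomposition 3: common = {D}, closure = {BDEFG} → lossy.

Decomposition 1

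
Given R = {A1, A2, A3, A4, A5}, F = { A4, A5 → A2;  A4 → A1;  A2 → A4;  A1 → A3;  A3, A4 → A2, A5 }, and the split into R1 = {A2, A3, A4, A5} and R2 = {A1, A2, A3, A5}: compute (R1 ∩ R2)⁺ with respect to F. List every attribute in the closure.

A1, A2, A3, A4, A5

R1 ∩ R2 = {A2, A3, A5}.
A2 → A4 applies, adding A4
A4 → A1 applies, adding A1
Closure: {A1, A2, A3, A4, A5}.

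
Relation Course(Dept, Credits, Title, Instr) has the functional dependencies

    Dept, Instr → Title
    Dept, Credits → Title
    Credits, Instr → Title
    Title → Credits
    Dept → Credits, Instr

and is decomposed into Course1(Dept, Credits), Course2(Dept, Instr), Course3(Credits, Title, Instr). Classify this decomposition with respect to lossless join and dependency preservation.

Lossless test (chase): Rows 1 and 2 agree on Dept; apply Dept→Credits, Instr and equate their Credits, Instr entries. Rows 1 and 2 agree on Dept, Instr; apply Dept, Instr→Title and equate their Title entries. Rows 1 and 3 agree on Credits, Instr; apply Credits, Instr→Title and equate their Title entries. Row 1 is now all distinguished symbols — the join is lossless.
Dependency preservation: Dept, Instr → Title; Dept, Credits → Title; Dept → Credits, Instr are not contained in any single fragment, but the restricted closure of each left-hand side across the fragments still reaches the right-hand side; the remaining FDs each lie inside some fragment. All dependencies are preserved.

lossless and dependency-preserving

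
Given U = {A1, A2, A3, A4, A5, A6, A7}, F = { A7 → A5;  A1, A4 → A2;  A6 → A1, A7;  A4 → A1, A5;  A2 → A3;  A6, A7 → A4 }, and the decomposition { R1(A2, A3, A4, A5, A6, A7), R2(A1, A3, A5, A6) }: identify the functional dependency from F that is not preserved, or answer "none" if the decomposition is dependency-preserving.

A4 → A1, A5

Check A4 → A1, A5: no single fragment contains all of {A1, A4, A5}, and the restricted closure of {A4} across the fragments never reaches {A1, A5}.
A7 → A5 is preserved.
A1, A4 → A2 is preserved.
A6 → A1, A7 is preserved.
A2 → A3 is preserved.
A6, A7 → A4 is preserved.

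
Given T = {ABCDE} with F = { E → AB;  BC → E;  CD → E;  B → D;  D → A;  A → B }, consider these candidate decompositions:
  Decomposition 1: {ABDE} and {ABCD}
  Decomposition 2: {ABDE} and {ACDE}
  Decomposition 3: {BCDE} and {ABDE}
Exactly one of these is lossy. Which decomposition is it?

Decomposition 1: common = {ABD}, closure = {ABD} → lossy.
Decomposition 2: common = {ADE}, closure = {ABDE} → lossless.
Decomposition 3: common = {BDE}, closure = {ABDE} → lossless.

Decomposition 1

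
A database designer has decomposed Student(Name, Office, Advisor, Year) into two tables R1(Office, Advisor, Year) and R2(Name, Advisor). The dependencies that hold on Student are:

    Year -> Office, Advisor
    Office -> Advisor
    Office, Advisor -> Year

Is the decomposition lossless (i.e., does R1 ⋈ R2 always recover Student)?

Common attributes: R1 ∩ R2 = {Advisor}.
No dependency enlarges {Advisor}, so (Advisor)⁺ = {Advisor}.
The closure contains neither all of R1 = {Office, Advisor, Year} nor all of R2 = {Name, Advisor}, so the common attributes are not a superkey of either fragment. The join is lossy.

No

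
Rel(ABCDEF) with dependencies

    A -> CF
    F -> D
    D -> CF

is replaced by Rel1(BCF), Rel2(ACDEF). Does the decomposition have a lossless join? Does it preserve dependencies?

Lossless test: (CF)⁺ = {CDF}, which is a superkey of neither fragment — lossy.
Dependency preservation: every FD's attributes lie within a single fragment, so each can be enforced locally — preserved.

lossy but dependency-preserving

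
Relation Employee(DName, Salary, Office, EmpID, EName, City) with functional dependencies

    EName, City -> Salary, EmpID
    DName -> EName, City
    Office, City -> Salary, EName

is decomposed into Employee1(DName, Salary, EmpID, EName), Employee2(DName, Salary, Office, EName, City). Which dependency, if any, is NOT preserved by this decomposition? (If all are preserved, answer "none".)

Check EName, City → Salary, EmpID: no single fragment contains all of {Salary, EmpID, EName, City}, and the restricted closure of {EName, City} across the fragments never reaches {Salary, EmpID}.
DName → EName, City is preserved.
Office, City → Salary, EName is preserved.

EName, City -> Salary, EmpID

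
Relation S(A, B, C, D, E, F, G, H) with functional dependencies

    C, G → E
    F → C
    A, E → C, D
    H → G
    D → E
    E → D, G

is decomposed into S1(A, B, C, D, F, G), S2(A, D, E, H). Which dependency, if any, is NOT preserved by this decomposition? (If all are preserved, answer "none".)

Check H → G: no single fragment contains all of {G, H}, and the restricted closure of {H} across the fragments never reaches {G}.
C, G → E is preserved.
F → C is preserved.
A, E → C, D is preserved.
D → E is preserved.
E → D, G is preserved.

H → G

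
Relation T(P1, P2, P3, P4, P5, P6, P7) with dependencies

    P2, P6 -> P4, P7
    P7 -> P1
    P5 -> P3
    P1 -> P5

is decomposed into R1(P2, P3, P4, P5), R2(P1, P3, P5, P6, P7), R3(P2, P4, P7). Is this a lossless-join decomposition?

Chase test. Columns are P1, P2, P3, P4, P5, P6, P7; row i has aⱼ where attribute j ∈ Ri, else bᵢⱼ.
Initial tableau (one row per fragment):
  row 1: b11 a2 a3 a4 a5 b16 b17
  row 2: a1 b22 a3 b24 a5 a6 a7
  row 3: b31 a2 b33 a4 b35 b36 a7
Rows 2 and 3 agree on P7; apply P7→P1 and equate their P1 entries.
Rows 2 and 3 agree on P1; apply P1→P5 and equate their P5 entries.
Rows 1 and 3 agree on P5; apply P5→P3 and equate their P3 entries.
No row becomes fully distinguished — the join is lossy.

No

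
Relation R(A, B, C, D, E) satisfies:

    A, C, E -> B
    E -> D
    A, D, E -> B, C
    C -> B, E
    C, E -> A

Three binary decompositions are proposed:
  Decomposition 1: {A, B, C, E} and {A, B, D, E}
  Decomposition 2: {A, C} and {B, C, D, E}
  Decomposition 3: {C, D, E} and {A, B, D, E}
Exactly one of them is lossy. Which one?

Decomposition 3

Decomposition 1: common = {A, B, E}, closure = {A, B, C, D, E} → lossless.
Decomposition 2: common = {C}, closure = {A, B, C, D, E} → lossless.
Decomposition 3: common = {D, E}, closure = {D, E} → lossy.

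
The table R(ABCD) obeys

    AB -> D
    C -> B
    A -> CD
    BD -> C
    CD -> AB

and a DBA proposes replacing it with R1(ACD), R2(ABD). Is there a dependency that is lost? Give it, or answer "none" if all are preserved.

C -> B

Check C → B: no single fragment contains all of {BC}, and the restricted closure of {C} across the fragments never reaches {B}.
AB → D is preserved.
A → CD is preserved.
BD → C is preserved.
CD → AB is preserved.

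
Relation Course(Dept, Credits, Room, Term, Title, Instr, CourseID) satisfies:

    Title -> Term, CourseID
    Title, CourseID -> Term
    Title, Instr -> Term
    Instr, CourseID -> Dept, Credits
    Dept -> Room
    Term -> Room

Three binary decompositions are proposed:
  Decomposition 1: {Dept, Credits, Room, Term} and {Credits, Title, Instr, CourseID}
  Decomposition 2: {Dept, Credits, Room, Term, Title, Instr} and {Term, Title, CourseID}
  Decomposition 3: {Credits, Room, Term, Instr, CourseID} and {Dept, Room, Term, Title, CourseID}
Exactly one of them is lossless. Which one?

Decomposition 1: common = {Credits}, closure = {Credits} → lossy.
Decomposition 2: common = {Term, Title}, closure = {Room, Term, Title, CourseID} → lossless.
Decomposition 3: common = {Room, Term, CourseID}, closure = {Room, Term, CourseID} → lossy.

Decomposition 2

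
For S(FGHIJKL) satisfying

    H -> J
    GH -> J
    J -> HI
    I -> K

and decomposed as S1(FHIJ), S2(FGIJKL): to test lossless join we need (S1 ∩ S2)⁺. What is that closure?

FHIJK

S1 ∩ S2 = {FIJ}.
J → HI applies, adding H
I → K applies, adding K
Closure: {FHIJK}.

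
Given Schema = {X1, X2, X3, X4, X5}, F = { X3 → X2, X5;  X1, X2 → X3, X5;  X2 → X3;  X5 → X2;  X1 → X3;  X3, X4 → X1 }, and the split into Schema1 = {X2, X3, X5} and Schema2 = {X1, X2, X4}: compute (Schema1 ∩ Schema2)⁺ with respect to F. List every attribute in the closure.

Schema1 ∩ Schema2 = {X2}.
X2 → X3 applies, adding X3
X3 → X2, X5 applies, adding X5
Closure: {X2, X3, X5}.

X2, X3, X5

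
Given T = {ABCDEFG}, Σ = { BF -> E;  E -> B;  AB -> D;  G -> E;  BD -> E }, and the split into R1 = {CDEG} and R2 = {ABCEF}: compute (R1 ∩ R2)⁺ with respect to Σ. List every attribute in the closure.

R1 ∩ R2 = {CE}.
E → B applies, adding B
Closure: {BCE}.

BCE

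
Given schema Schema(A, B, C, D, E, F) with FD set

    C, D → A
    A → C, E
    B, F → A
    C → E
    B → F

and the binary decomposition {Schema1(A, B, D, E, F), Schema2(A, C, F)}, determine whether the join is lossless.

Common attributes: Schema1 ∩ Schema2 = {A, F}.
Closure of {A, F}: A → C, E applies, adding C, E. So (A, F)⁺ = {A, C, E, F}.
This closure contains every attribute of Schema2, so Schema1 ∩ Schema2 → Schema2. The join is lossless.

Yes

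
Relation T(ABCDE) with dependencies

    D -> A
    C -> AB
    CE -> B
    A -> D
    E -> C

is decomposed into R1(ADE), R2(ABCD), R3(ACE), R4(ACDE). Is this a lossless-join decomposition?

Yes

Chase test. Columns are ABCDE; row i has aⱼ where attribute j ∈ Ri, else bᵢⱼ.
Initial tableau (one row per fragment):
  row 1: a1 b12 b13 a4 a5
  row 2: a1 a2 a3 a4 b25
  row 3: a1 b32 a3 b34 a5
  row 4: a1 b42 a3 a4 a5
Rows 2 and 3 agree on C; apply C→AB and equate their AB entries.
Rows 2 and 4 agree on C; apply C→AB and equate their AB entries.
Rows 1 and 3 agree on A; apply A→D and equate their D entries.
Rows 1 and 3 agree on E; apply E→C and equate their C entries.
Rows 1 and 2 agree on C; apply C→AB and equate their AB entries.
Row 1 is now all distinguished symbols — the join is lossless.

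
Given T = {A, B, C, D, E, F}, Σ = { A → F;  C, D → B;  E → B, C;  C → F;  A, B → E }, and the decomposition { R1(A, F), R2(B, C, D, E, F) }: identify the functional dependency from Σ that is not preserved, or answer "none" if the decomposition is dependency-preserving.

Check A, B → E: no single fragment contains all of {A, B, E}, and the restricted closure of {A, B} across the fragments never reaches {E}.
A → F is preserved.
C, D → B is preserved.
E → B, C is preserved.
C → F is preserved.

A, B → E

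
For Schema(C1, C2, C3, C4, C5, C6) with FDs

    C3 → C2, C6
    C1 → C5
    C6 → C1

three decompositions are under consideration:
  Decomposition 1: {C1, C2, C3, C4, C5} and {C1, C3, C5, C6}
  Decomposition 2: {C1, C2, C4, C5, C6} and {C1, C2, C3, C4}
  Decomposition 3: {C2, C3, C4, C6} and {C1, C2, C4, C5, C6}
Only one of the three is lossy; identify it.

Decomposition 2

Decomposition 1: common = {C1, C3, C5}, closure = {C1, C2, C3, C5, C6} → lossless.
Decomposition 2: common = {C1, C2, C4}, closure = {C1, C2, C4, C5} → lossy.
Decomposition 3: common = {C2, C4, C6}, closure = {C1, C2, C4, C5, C6} → lossless.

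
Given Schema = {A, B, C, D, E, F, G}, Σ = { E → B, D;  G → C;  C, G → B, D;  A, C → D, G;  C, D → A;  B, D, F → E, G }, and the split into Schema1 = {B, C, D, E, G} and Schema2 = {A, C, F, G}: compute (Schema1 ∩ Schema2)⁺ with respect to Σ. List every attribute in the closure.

A, B, C, D, G

Schema1 ∩ Schema2 = {C, G}.
C, G → B, D applies, adding B, D
C, D → A applies, adding A
Closure: {A, B, C, D, G}.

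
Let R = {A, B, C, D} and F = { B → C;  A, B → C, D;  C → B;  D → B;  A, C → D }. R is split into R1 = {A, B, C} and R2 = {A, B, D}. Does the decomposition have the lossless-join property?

Common attributes: R1 ∩ R2 = {A, B}.
Closure of {A, B}: B → C applies, adding C; A, B → C, D applies, adding D. So (A, B)⁺ = {A, B, C, D}.
This closure contains every attribute of R1, so R1 ∩ R2 → R1. The join is lossless.

Yes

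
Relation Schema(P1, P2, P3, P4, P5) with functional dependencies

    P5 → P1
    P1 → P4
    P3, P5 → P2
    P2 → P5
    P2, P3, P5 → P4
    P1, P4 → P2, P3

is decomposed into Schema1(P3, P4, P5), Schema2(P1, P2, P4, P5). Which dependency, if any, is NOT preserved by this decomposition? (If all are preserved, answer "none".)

P5 → P1 lies within Schema2.
P1 → P4 lies within Schema2.
P3, P5 → P2: restricted closure across fragments reaches P2.
P2 → P5 lies within Schema2.
P2, P3, P5 → P4: restricted closure across fragments reaches P4.
P1, P4 → P2, P3: restricted closure across fragments reaches P2, P3.
Every dependency is enforceable on the fragments, so the decomposition is dependency-preserving.

none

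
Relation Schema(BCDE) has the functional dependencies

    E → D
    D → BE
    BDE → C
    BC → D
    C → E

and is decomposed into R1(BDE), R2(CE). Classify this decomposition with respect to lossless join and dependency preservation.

lossless and dependency-preserving

Lossless test: (E)⁺ = {BCDE}, which contains all of one fragment — lossless.
Dependency preservation: BDE → C; BC → D are not contained in any single fragment, but the restricted closure of each left-hand side across the fragments still reaches the right-hand side; the remaining FDs each lie inside some fragment. All dependencies are preserved.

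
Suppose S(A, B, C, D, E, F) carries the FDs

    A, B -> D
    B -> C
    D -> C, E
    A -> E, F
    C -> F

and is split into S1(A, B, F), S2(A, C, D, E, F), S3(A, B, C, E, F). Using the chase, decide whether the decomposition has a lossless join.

No

Chase test. Columns are A, B, C, D, E, F; row i has aⱼ where attribute j ∈ Si, else bᵢⱼ.
Initial tableau (one row per fragment):
  row 1: a1 a2 b13 b14 b15 a6
  row 2: a1 b22 a3 a4 a5 a6
  row 3: a1 a2 a3 b34 a5 a6
Rows 1 and 3 agree on A, B; apply A, B→D and equate their D entries.
Rows 1 and 3 agree on B; apply B→C and equate their C entries.
Rows 1 and 3 agree on D; apply D→C, E and equate their C, E entries.
No row becomes fully distinguished — the join is lossy.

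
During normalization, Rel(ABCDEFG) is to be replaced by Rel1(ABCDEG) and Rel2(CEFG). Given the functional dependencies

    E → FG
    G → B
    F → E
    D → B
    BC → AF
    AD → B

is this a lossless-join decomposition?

Yes

Common attributes: Rel1 ∩ Rel2 = {CEG}.
Closure of {CEG}: E → FG applies, adding F; G → B applies, adding B; BC → AF applies, adding A. So (CEG)⁺ = {ABCEFG}.
This closure contains every attribute of Rel2, so Rel1 ∩ Rel2 → Rel2. The join is lossless.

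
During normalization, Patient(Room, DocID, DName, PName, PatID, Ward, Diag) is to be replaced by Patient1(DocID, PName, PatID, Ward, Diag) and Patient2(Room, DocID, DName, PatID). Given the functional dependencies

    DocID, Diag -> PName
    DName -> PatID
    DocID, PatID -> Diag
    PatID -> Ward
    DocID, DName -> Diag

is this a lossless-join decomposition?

Common attributes: Patient1 ∩ Patient2 = {DocID, PatID}.
Closure of {DocID, PatID}: DocID, PatID → Diag applies, adding Diag; PatID → Ward applies, adding Ward; DocID, Diag → PName applies, adding PName. So (DocID, PatID)⁺ = {DocID, PName, PatID, Ward, Diag}.
This closure contains every attribute of Patient1, so Patient1 ∩ Patient2 → Patient1. The join is lossless.

Yes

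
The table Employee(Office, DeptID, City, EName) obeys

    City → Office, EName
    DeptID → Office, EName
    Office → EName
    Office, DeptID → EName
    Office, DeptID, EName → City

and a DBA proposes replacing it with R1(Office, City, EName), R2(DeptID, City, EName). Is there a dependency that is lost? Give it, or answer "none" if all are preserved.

City → Office, EName lies within R1.
DeptID → Office, EName: restricted closure across fragments reaches Office, EName.
Office → EName lies within R1.
Office, DeptID → EName: restricted closure across fragments reaches EName.
Office, DeptID, EName → City: restricted closure across fragments reaches City.
Every dependency is enforceable on the fragments, so the decomposition is dependency-preserving.

none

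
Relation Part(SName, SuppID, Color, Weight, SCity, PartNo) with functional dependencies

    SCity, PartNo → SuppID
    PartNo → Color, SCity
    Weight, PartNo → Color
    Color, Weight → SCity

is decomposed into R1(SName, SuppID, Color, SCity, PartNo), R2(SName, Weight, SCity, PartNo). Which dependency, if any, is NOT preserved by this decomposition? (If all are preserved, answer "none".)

Check Color, Weight → SCity: no single fragment contains all of {Color, Weight, SCity}, and the restricted closure of {Color, Weight} across the fragments never reaches {SCity}.
SCity, PartNo → SuppID is preserved.
PartNo → Color, SCity is preserved.
Weight, PartNo → Color is preserved.

Color, Weight → SCity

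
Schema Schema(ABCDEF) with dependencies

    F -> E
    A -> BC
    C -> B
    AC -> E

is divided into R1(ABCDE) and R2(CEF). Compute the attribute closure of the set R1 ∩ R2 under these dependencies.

BCE

R1 ∩ R2 = {CE}.
C → B applies, adding B
Closure: {BCE}.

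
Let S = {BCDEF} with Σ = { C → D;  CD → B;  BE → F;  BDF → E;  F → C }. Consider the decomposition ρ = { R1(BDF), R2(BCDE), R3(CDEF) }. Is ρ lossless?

Chase test. Columns are BCDEF; row i has aⱼ where attribute j ∈ Ri, else bᵢⱼ.
Initial tableau (one row per fragment):
  row 1: a1 b12 a3 b14 a5
  row 2: a1 a2 a3 a4 b25
  row 3: b31 a2 a3 a4 a5
Rows 2 and 3 agree on CD; apply CD→B and equate their B entries.
Rows 2 and 3 agree on BE; apply BE→F and equate their F entries.
Rows 1 and 2 agree on BDF; apply BDF→E and equate their E entries.
Rows 1 and 2 agree on F; apply F→C and equate their C entries.
Row 1 is now all distinguished symbols — the join is lossless.

Yes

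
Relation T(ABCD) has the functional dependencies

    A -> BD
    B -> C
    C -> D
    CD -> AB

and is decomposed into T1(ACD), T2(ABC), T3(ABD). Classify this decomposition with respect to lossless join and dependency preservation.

Lossless test (chase): Rows 1 and 2 agree on A; apply A→BD and equate their BD entries. Rows 1 and 3 agree on B; apply B→C and equate their C entries. Row 1 is now all distinguished symbols — the join is lossless.
Dependency preservation: CD → AB is not contained in any single fragment, but the restricted closure of its left-hand side across the fragments still reaches the right-hand side; the remaining FDs each lie inside some fragment. All dependencies are preserved.

lossless and dependency-preserving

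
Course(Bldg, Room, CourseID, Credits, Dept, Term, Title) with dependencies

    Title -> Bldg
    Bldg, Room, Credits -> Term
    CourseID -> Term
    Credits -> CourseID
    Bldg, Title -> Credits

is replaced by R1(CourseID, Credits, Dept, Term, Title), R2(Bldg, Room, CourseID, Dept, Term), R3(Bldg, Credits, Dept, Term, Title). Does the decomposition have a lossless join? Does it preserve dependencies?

lossy but dependency-preserving

Lossless test (chase): Rows 1 and 3 agree on Title; apply Title→Bldg and equate their Bldg entries. Rows 1 and 3 agree on Credits; apply Credits→CourseID and equate their CourseID entries. No row becomes fully distinguished — the join is lossy.
Dependency preservation: Bldg, Room, Credits → Term is not contained in any single fragment, but the restricted closure of its left-hand side across the fragments still reaches the right-hand side; the remaining FDs each lie inside some fragment. All dependencies are preserved.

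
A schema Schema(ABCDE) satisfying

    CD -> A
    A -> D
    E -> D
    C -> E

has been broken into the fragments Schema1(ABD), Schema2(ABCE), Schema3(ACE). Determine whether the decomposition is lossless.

Chase test. Columns are ABCDE; row i has aⱼ where attribute j ∈ Schemai, else bᵢⱼ.
Initial tableau (one row per fragment):
  row 1: a1 a2 b13 a4 b15
  row 2: a1 a2 a3 b24 a5
  row 3: a1 b32 a3 b34 a5
Rows 1 and 2 agree on A; apply A→D and equate their D entries.
Rows 1 and 3 agree on A; apply A→D and equate their D entries.
Row 2 is now all distinguished symbols — the join is lossless.

Yes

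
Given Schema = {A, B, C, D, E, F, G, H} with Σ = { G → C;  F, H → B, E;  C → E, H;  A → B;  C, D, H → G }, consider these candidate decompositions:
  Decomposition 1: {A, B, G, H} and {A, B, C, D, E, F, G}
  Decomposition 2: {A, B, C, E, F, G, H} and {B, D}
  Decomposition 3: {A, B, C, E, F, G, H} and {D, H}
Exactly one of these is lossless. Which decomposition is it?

Decomposition 1: common = {A, B, G}, closure = {A, B, C, E, G, H} → lossless.
Decomposition 2: common = {B}, closure = {B} → lossy.
Decomposition 3: common = {H}, closure = {H} → lossy.

Decomposition 1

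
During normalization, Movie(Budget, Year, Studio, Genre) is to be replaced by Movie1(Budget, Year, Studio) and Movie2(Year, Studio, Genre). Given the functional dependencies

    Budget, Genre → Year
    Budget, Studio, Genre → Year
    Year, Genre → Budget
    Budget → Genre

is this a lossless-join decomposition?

Common attributes: Movie1 ∩ Movie2 = {Year, Studio}.
No dependency enlarges {Year, Studio}, so (Year, Studio)⁺ = {Year, Studio}.
The closure contains neither all of Movie1 = {Budget, Year, Studio} nor all of Movie2 = {Year, Studio, Genre}, so the common attributes are not a superkey of either fragment. The join is lossy.

No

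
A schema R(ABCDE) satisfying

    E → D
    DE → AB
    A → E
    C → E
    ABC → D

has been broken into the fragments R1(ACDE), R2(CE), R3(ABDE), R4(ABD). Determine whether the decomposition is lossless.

Chase test. Columns are ABCDE; row i has aⱼ where attribute j ∈ Ri, else bᵢⱼ.
Initial tableau (one row per fragment):
  row 1: a1 b12 a3 a4 a5
  row 2: b21 b22 a3 b24 a5
  row 3: a1 a2 b33 a4 a5
  row 4: a1 a2 b43 a4 b45
Rows 1 and 2 agree on E; apply E→D and equate their D entries.
Rows 1 and 2 agree on DE; apply DE→AB and equate their AB entries.
Rows 1 and 3 agree on DE; apply DE→AB and equate their AB entries.
Rows 1 and 4 agree on A; apply A→E and equate their E entries.
Row 1 is now all distinguished symbols — the join is lossless.

Yes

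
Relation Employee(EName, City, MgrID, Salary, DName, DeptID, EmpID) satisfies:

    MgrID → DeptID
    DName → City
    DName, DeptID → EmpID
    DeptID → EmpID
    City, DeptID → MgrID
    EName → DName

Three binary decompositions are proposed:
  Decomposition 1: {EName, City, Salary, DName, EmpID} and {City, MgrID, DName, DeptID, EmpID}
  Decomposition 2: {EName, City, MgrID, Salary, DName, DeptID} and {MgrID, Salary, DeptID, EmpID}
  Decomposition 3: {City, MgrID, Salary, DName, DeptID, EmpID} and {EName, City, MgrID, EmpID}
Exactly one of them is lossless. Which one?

Decomposition 2

Decomposition 1: common = {City, DName, EmpID}, closure = {City, DName, EmpID} → lossy.
Decomposition 2: common = {MgrID, Salary, DeptID}, closure = {MgrID, Salary, DeptID, EmpID} → lossless.
Decomposition 3: common = {City, MgrID, EmpID}, closure = {City, MgrID, DeptID, EmpID} → lossy.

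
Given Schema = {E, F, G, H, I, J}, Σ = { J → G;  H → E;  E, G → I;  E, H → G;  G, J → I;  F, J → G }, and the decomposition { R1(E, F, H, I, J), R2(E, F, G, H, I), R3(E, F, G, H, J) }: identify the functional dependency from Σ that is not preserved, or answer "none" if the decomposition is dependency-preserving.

none

J → G lies within R3.
H → E lies within R1.
E, G → I lies within R2.
E, H → G lies within R2.
G, J → I: restricted closure across fragments reaches I.
F, J → G lies within R3.
Every dependency is enforceable on the fragments, so the decomposition is dependency-preserving.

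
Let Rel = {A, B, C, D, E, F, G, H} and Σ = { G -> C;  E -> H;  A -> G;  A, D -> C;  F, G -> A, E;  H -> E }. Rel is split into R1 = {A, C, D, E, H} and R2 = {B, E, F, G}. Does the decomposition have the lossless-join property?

No

Common attributes: R1 ∩ R2 = {E}.
Closure of {E}: E → H applies, adding H. So (E)⁺ = {E, H}.
The closure contains neither all of R1 = {A, C, D, E, H} nor all of R2 = {B, E, F, G}, so the common attributes are not a superkey of either fragment. The join is lossy.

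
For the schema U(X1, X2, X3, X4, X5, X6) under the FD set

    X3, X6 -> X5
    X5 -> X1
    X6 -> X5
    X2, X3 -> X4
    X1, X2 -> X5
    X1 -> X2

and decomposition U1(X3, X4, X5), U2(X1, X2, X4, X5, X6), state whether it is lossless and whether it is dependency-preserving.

lossy and not dependency-preserving

Lossless test: (X4, X5)⁺ = {X1, X2, X4, X5}, which is a superkey of neither fragment — lossy.
Dependency preservation: the restricted closure of {X2, X3} across the fragments never reaches {X4}, so X2, X3 → X4 cannot be enforced without a join — not preserved.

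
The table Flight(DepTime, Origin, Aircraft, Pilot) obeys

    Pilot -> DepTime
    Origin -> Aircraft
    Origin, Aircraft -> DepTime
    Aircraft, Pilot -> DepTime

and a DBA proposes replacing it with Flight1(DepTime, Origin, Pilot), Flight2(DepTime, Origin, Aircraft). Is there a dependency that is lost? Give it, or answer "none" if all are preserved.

Pilot → DepTime lies within Flight1.
Origin → Aircraft lies within Flight2.
Origin, Aircraft → DepTime lies within Flight2.
Aircraft, Pilot → DepTime: restricted closure across fragments reaches DepTime.
Every dependency is enforceable on the fragments, so the decomposition is dependency-preserving.

none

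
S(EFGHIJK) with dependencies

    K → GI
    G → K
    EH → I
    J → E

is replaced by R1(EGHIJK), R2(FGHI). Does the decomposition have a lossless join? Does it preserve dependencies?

lossy but dependency-preserving

Lossless test: (GHI)⁺ = {GHIK}, which is a superkey of neither fragment — lossy.
Dependency preservation: every FD's attributes lie within a single fragment, so each can be enforced locally — preserved.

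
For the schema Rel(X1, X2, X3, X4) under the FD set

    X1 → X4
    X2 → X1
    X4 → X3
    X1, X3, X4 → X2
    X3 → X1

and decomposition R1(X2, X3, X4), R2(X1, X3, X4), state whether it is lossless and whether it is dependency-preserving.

Lossless test: (X3, X4)⁺ = {X1, X2, X3, X4}, which contains all of one fragment — lossless.
Dependency preservation: X2 → X1; X1, X3, X4 → X2 are not contained in any single fragment, but the restricted closure of each left-hand side across the fragments still reaches the right-hand side; the remaining FDs each lie inside some fragment. All dependencies are preserved.

lossless and dependency-preserving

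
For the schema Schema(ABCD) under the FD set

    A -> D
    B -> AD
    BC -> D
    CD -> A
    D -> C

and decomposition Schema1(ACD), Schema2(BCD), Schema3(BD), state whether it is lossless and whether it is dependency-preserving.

lossless and dependency-preserving

Lossless test (chase): Rows 2 and 3 agree on B; apply B→AD and equate their AD entries. Rows 1 and 2 agree on CD; apply CD→A and equate their A entries. Rows 1 and 3 agree on D; apply D→C and equate their C entries. Row 2 is now all distinguished symbols — the join is lossless.
Dependency preservation: B → AD is not contained in any single fragment, but the restricted closure of its left-hand side across the fragments still reaches the right-hand side; the remaining FDs each lie inside some fragment. All dependencies are preserved.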